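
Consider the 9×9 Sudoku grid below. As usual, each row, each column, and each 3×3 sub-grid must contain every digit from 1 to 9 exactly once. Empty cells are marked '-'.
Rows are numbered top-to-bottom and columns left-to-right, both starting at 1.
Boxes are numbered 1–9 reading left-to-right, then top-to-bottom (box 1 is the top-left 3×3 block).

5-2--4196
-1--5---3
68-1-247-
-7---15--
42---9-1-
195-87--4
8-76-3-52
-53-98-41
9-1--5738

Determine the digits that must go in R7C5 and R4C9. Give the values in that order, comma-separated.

For R7C5:
  Consider where 1 can go in box 8.
  R8C4 is out (row 8 already has a 1).
  R9C4 is out (row 9 already has a 1).
  R9C5 is out (row 9 already has a 1).
  So the only cell in box 8 that can hold 1 is R7C5.
  So R7C5 = 1.
For R4C9:
  Row 4 already contains {1, 5, 7}.
  Column 9 already contains {1, 2, 3, 4, 6, 8}.
  Its 3×3 block (box 6) already contains {1, 4, 5}.
  The only value from 1–9 not eliminated is 9, so R4C9 = 9.

1,9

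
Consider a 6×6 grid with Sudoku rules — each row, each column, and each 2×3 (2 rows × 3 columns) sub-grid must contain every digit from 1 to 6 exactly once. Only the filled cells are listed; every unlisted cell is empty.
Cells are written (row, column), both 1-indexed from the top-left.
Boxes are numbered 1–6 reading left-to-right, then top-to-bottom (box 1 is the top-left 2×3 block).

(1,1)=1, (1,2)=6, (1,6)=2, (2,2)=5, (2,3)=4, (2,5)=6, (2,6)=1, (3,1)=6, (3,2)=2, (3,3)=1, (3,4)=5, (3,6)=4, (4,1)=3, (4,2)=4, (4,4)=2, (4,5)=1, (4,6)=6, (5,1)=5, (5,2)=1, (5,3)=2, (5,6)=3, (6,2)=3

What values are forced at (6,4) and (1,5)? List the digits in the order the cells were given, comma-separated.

1,5

For (6,4):
  Consider where 1 can go in box 6.
  (5,4) is out (row 5 already has a 1).
  (5,5) is out (row 5 already has a 1).
  (6,5) is out (column 5 already has a 1).
  (6,6) is out (column 6 already has a 1).
  So the only cell in box 6 that can hold 1 is (6,4).
  So (6,4) = 1.
For (1,5):
  Consider where 5 can go in box 2.
  (1,4) is out (column 4 already has a 5).
  (2,4) is out (row 2 already has a 5).
  So the only cell in box 2 that can hold 5 is (1,5).
  So (1,5) = 5.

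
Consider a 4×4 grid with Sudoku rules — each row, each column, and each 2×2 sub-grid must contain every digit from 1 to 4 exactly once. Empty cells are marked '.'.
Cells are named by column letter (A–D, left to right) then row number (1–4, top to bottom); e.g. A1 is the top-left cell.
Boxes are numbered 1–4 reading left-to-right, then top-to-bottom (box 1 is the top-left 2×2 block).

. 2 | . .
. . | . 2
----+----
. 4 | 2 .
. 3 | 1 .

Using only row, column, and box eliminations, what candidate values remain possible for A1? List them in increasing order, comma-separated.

1,3,4

Row 1 already contains {2}.
Column A already contains {}.
Its 2×2 block (box 1) already contains {2}.
Removing those from 1–4 leaves {1, 3, 4} as the candidates for A1.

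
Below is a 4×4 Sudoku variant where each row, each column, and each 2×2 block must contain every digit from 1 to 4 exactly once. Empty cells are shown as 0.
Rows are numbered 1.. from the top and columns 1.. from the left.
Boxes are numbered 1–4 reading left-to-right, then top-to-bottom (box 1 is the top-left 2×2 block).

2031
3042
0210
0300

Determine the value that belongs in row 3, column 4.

3

Cell row 3, column 4 itself could take any of {3, 4} by direct elimination.
Consider where 3 can go in box 4.
row 4, column 3 is out (row 4 already has a 3).
row 4, column 4 is out (row 4 already has a 3).
So the only cell in box 4 that can hold 3 is row 3, column 4.
Therefore row 3, column 4 = 3.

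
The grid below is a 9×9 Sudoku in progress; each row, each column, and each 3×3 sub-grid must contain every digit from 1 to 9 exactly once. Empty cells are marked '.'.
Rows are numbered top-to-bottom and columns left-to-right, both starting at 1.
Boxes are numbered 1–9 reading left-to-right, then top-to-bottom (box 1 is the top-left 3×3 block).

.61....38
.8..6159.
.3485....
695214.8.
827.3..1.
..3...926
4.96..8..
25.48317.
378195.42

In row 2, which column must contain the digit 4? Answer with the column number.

9

Consider where 4 can go in row 2.
r2c1 is out (column 1 already has a 4).
r2c3 is out (column 3 already has a 4).
r2c4 is out (column 4 already has a 4).
So the only cell in row 2 that can hold 4 is r2c9.
That is column 9.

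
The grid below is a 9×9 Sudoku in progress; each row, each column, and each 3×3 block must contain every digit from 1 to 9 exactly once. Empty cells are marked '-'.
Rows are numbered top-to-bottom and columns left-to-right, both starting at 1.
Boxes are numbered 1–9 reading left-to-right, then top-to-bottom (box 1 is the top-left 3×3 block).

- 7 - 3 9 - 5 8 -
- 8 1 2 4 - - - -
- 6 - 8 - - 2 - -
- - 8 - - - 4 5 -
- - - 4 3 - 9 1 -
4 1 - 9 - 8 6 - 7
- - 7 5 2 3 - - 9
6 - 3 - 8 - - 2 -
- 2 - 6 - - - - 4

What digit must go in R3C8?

Cell R3C8 itself could take any of {3, 4, 7, 9} by direct elimination.
Consider where 4 can go in column 8.
R2C8 is out (row 2 already has a 4).
R6C8 is out (row 6 already has a 4).
R7C8 is out (box 9 already has a 4).
R9C8 is out (row 9 already has a 4).
So the only cell in column 8 that can hold 4 is R3C8.
Therefore R3C8 = 4.

4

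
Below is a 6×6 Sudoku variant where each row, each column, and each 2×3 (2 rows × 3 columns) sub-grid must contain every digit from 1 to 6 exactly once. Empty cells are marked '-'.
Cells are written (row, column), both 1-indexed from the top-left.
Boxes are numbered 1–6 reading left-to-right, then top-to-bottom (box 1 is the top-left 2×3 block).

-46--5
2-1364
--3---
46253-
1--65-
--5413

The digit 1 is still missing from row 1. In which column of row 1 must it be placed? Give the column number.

4

Consider where 1 can go in row 1.
(1,1) is out (column 1 already has a 1).
(1,5) is out (column 5 already has a 1).
So the only cell in row 1 that can hold 1 is (1,4).
That is column 4.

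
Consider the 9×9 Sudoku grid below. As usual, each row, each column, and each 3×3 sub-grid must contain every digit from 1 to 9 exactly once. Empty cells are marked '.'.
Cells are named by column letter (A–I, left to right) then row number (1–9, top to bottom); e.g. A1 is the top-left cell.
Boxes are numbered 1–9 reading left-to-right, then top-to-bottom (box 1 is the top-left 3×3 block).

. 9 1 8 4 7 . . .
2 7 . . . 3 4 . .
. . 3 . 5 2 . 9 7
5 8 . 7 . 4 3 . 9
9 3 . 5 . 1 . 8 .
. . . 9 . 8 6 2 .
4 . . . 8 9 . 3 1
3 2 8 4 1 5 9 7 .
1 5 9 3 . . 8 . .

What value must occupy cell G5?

Row 5 already contains {1, 3, 5, 8, 9}.
Column G already contains {3, 4, 6, 8, 9}.
Its 3×3 block (box 6) already contains {2, 3, 6, 8, 9}.
The only value from 1–9 not eliminated is 7, so G5 = 7.

7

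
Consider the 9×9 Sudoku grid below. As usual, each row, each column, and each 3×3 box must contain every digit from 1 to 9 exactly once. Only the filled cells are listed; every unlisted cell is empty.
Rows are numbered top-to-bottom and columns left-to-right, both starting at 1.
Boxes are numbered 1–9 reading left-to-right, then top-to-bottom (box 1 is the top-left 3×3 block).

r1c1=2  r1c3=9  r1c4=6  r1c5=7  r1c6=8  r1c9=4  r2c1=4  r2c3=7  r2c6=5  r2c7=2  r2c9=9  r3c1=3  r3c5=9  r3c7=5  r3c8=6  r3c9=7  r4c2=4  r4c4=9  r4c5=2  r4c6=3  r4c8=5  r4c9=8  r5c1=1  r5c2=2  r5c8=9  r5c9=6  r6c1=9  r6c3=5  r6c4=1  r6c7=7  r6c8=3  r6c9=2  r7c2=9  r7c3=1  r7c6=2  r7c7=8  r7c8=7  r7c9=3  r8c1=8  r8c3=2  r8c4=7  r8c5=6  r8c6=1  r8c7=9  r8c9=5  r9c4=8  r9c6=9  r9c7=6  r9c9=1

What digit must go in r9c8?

2

Cell r9c8 itself could take any of {2, 4} by direct elimination.
Consider where 2 can go in box 9.
r8c8 is out (row 8 already has a 2).
So the only cell in box 9 that can hold 2 is r9c8.
Therefore r9c8 = 2.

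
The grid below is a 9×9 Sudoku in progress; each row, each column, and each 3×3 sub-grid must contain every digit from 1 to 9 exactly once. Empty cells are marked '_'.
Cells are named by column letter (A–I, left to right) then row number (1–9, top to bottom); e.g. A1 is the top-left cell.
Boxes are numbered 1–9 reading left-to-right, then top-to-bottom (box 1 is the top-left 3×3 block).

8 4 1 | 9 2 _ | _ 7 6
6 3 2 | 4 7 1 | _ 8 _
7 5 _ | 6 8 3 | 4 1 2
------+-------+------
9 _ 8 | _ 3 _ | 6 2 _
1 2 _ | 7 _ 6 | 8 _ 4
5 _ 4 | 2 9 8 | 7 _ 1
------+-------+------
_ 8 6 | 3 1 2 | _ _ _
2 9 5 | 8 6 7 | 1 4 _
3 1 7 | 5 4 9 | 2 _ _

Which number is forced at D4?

Row 4 already contains {2, 3, 6, 8, 9}.
Column D already contains {2, 3, 4, 5, 6, 7, 8, 9}.
Its 3×3 block (box 5) already contains {2, 3, 6, 7, 8, 9}.
The only value from 1–9 not eliminated is 1, so D4 = 1.

1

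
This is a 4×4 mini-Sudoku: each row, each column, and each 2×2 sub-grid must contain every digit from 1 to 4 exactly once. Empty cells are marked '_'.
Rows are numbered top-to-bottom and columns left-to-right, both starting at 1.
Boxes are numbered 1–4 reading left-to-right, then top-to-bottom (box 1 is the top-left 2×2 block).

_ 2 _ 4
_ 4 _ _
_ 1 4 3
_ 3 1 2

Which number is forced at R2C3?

2

Cell R2C3 itself could take any of {2, 3} by direct elimination.
Consider where 2 can go in box 2.
R1C3 is out (row 1 already has a 2).
R2C4 is out (column 4 already has a 2).
So the only cell in box 2 that can hold 2 is R2C3.
Therefore R2C3 = 2.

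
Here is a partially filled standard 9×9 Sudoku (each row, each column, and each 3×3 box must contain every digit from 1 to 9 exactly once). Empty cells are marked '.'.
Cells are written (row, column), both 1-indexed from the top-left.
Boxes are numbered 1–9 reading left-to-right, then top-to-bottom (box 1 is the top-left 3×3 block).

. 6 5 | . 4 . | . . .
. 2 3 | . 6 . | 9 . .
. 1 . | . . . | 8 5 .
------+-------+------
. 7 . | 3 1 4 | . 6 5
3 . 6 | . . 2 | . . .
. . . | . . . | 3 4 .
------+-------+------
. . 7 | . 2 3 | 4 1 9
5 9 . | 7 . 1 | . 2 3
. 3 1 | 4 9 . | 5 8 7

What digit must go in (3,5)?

Cell (3,5) itself could take any of {3, 7} by direct elimination.
Consider where 3 can go in column 5.
(5,5) is out (row 5 already has a 3).
(6,5) is out (row 6 already has a 3).
(8,5) is out (row 8 already has a 3).
So the only cell in column 5 that can hold 3 is (3,5).
Therefore (3,5) = 3.

3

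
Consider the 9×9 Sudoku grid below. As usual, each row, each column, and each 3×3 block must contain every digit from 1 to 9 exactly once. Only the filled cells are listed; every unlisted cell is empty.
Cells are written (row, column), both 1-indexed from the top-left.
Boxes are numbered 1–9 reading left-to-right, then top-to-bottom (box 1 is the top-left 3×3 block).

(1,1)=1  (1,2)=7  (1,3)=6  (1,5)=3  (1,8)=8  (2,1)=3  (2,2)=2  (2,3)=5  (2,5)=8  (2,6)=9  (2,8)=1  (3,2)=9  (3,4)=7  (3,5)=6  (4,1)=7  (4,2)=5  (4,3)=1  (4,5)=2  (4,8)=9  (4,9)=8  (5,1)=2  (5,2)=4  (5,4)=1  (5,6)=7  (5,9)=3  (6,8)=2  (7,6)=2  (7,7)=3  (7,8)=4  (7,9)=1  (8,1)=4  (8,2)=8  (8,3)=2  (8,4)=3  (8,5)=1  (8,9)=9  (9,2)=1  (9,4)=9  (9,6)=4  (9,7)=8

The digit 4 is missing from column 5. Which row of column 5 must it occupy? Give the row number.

Consider where 4 can go in column 5.
(5,5) is out (row 5 already has a 4).
(7,5) is out (row 7 already has a 4).
(9,5) is out (row 9 already has a 4).
So the only cell in column 5 that can hold 4 is (6,5).
That is row 6.

6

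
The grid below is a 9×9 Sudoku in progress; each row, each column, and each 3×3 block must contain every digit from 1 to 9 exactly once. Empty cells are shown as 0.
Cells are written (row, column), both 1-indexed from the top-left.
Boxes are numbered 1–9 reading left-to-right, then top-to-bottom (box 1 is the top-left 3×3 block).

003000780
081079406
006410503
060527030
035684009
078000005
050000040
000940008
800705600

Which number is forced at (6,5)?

Cell (6,5) itself could take any of {3, 9} by direct elimination.
Consider where 9 can go in box 5.
(6,4) is out (column 4 already has a 9).
(6,6) is out (column 6 already has a 9).
So the only cell in box 5 that can hold 9 is (6,5).
Therefore (6,5) = 9.

9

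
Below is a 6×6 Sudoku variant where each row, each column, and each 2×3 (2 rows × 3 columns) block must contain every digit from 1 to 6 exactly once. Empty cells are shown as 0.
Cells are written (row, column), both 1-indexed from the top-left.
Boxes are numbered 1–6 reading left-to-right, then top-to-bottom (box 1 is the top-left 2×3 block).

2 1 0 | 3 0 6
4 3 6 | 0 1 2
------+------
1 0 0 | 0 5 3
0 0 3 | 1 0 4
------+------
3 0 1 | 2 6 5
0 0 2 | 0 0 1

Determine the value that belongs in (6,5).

3

Cell (6,5) itself could take any of {3, 4} by direct elimination.
Consider where 3 can go in column 5.
(1,5) is out (row 1 already has a 3).
(4,5) is out (row 4 already has a 3).
So the only cell in column 5 that can hold 3 is (6,5).
Therefore (6,5) = 3.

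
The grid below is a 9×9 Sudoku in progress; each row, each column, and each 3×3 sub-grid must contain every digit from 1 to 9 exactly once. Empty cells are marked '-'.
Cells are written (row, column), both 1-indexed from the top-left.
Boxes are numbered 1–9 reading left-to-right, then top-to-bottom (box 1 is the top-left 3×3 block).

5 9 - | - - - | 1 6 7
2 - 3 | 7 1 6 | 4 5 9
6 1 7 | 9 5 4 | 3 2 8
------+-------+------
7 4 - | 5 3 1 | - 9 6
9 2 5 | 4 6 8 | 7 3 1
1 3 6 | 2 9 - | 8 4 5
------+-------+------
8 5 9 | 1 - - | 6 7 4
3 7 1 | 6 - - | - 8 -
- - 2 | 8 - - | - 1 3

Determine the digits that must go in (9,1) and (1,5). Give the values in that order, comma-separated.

4,8

For (9,1):
  Row 9 already contains {1, 2, 3, 8}.
  Column 1 already contains {1, 2, 3, 5, 6, 7, 8, 9}.
  Its 3×3 block (box 7) already contains {1, 2, 3, 5, 7, 8, 9}.
  The only value from 1–9 not eliminated is 4, so (9,1) = 4.
For (1,5):
  Consider where 8 can go in box 2.
  (1,4) is out (column 4 already has a 8).
  (1,6) is out (column 6 already has a 8).
  So the only cell in box 2 that can hold 8 is (1,5).
  So (1,5) = 8.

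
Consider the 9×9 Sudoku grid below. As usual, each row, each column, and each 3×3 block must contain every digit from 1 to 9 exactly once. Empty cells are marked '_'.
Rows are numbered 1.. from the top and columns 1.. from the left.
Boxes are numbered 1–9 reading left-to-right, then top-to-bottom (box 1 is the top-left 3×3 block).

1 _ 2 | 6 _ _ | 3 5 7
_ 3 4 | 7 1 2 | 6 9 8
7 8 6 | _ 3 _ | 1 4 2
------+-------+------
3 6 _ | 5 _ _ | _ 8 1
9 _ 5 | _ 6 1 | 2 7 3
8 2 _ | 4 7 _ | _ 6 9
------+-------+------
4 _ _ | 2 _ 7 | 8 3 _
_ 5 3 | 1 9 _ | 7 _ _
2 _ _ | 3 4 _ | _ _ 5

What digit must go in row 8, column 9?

Cell row 8, column 9 itself could take any of {4, 6} by direct elimination.
Consider where 4 can go in row 8.
row 8, column 1 is out (column 1 already has a 4).
row 8, column 6 is out (box 8 already has a 4).
row 8, column 8 is out (column 8 already has a 4).
So the only cell in row 8 that can hold 4 is row 8, column 9.
Therefore row 8, column 9 = 4.

4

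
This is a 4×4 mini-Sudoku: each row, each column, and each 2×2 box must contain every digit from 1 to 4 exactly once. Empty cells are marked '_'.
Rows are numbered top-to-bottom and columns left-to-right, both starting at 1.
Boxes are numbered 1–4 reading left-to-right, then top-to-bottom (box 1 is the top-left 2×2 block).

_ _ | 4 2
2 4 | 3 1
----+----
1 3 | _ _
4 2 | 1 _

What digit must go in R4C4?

Row 4 already contains {1, 2, 4}.
Column 4 already contains {1, 2}.
Its 2×2 block (box 4) already contains {1}.
The only value from 1–4 not eliminated is 3, so R4C4 = 3.

3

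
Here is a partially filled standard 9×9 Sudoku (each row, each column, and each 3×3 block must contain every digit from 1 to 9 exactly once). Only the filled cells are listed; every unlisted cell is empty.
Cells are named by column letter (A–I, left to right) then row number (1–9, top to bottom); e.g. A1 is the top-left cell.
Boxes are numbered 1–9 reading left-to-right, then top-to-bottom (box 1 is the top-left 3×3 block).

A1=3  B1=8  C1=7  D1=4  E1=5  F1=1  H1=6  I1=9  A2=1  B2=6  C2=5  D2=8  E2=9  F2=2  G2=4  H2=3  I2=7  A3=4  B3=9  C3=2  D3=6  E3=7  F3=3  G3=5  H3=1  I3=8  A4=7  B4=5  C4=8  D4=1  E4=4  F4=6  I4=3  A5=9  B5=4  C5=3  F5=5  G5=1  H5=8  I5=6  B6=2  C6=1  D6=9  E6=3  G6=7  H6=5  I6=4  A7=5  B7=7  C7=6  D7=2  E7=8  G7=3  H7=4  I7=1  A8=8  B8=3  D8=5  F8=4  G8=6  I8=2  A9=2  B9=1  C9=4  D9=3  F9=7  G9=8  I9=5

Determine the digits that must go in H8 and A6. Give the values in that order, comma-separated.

7,6

For H8:
  Consider where 7 can go in column H.
  H4 is out (row 4 already has a 7).
  H9 is out (row 9 already has a 7).
  So the only cell in column H that can hold 7 is H8.
  So H8 = 7.
For A6:
  Row 6 already contains {1, 2, 3, 4, 5, 7, 9}.
  Column A already contains {1, 2, 3, 4, 5, 7, 8, 9}.
  Its 3×3 block (box 4) already contains {1, 2, 3, 4, 5, 7, 8, 9}.
  The only value from 1–9 not eliminated is 6, so A6 = 6.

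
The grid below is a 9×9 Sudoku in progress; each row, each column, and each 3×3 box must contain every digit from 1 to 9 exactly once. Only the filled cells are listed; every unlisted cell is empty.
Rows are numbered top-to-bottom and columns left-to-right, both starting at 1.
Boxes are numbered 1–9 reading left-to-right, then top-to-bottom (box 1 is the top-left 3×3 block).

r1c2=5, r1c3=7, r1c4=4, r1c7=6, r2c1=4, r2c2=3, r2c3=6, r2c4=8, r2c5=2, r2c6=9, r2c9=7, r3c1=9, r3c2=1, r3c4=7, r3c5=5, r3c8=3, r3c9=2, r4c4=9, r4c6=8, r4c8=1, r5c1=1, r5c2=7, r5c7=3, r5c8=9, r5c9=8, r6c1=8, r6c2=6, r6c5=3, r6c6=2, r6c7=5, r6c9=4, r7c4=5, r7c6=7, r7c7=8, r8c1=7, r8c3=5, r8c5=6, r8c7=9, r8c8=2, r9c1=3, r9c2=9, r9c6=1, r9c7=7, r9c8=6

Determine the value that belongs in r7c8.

Row 7 already contains {5, 7, 8}.
Column 8 already contains {1, 2, 3, 6, 9}.
Its 3×3 block (box 9) already contains {2, 6, 7, 8, 9}.
The only value from 1–9 not eliminated is 4, so r7c8 = 4.

4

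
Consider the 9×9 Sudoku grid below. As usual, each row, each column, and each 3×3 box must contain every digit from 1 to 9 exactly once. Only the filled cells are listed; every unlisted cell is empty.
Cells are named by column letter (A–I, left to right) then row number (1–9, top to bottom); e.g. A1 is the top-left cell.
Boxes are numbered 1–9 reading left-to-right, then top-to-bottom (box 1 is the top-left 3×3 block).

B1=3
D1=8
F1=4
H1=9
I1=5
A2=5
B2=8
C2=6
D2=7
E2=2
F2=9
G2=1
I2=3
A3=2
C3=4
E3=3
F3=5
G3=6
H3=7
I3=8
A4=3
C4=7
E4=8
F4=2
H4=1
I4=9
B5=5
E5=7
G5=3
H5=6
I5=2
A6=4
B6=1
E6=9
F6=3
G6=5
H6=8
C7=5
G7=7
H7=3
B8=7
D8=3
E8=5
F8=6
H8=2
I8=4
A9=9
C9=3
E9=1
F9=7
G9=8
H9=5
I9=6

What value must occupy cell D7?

9

Cell D7 itself could take any of {2, 4, 9} by direct elimination.
Consider where 9 can go in box 8.
E7 is out (column E already has a 9).
F7 is out (column F already has a 9).
D9 is out (row 9 already has a 9).
So the only cell in box 8 that can hold 9 is D7.
Therefore D7 = 9.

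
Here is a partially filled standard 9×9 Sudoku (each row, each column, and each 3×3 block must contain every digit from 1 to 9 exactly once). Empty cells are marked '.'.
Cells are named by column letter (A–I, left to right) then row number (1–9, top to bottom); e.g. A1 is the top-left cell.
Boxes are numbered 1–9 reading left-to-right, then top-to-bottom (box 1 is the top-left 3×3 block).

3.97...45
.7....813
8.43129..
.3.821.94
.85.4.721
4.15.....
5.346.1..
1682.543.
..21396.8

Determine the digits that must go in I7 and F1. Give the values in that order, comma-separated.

2,6

For I7:
  Consider where 2 can go in column I.
  I3 is out (row 3 already has a 2).
  I6 is out (box 6 already has a 2).
  I8 is out (row 8 already has a 2).
  So the only cell in column I that can hold 2 is I7.
  So I7 = 2.
For F1:
  Consider where 6 can go in row 1.
  B1 is out (column B already has a 6).
  E1 is out (column E already has a 6).
  G1 is out (column G already has a 6).
  So the only cell in row 1 that can hold 6 is F1.
  So F1 = 6.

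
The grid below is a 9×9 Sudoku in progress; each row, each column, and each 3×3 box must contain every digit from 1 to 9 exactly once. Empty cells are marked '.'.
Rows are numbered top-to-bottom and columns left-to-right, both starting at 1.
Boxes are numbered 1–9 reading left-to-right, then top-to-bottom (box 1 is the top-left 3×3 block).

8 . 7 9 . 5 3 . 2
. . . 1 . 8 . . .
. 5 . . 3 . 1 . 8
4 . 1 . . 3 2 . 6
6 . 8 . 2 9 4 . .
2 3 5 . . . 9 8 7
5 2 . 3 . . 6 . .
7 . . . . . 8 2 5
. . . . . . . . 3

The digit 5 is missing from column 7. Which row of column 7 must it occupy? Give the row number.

2

Consider where 5 can go in column 7.
r9c7 is out (box 9 already has a 5).
So the only cell in column 7 that can hold 5 is r2c7.
That is row 2.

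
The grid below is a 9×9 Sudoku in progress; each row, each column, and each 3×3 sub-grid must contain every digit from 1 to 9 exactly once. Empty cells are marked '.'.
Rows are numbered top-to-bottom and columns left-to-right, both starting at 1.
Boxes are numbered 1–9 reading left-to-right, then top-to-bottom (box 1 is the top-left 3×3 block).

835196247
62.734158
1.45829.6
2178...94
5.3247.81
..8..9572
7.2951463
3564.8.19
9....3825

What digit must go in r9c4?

6

Row 9 already contains {2, 3, 5, 8, 9}.
Column 4 already contains {1, 2, 4, 5, 7, 8, 9}.
Its 3×3 block (box 8) already contains {1, 3, 4, 5, 8, 9}.
The only value from 1–9 not eliminated is 6, so r9c4 = 6.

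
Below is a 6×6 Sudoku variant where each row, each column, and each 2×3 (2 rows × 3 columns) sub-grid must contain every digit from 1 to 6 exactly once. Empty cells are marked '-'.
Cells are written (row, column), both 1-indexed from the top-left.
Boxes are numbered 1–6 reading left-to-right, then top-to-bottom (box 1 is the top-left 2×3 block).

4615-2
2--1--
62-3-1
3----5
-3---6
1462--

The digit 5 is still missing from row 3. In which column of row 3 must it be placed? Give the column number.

3

Consider where 5 can go in row 3.
(3,5) is out (box 4 already has a 5).
So the only cell in row 3 that can hold 5 is (3,3).
That is column 3.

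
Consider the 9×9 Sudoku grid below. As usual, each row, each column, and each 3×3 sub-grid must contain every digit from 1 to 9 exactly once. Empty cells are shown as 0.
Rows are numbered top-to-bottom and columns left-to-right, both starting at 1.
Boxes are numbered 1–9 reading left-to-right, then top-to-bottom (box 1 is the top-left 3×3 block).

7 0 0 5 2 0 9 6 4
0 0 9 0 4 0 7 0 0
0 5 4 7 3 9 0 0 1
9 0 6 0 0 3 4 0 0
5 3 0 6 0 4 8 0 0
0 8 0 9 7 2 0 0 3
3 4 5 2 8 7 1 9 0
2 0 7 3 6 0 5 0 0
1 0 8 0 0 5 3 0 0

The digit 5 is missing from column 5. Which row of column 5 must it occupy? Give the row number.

Consider where 5 can go in column 5.
r5c5 is out (row 5 already has a 5).
r9c5 is out (row 9 already has a 5).
So the only cell in column 5 that can hold 5 is r4c5.
That is row 4.

4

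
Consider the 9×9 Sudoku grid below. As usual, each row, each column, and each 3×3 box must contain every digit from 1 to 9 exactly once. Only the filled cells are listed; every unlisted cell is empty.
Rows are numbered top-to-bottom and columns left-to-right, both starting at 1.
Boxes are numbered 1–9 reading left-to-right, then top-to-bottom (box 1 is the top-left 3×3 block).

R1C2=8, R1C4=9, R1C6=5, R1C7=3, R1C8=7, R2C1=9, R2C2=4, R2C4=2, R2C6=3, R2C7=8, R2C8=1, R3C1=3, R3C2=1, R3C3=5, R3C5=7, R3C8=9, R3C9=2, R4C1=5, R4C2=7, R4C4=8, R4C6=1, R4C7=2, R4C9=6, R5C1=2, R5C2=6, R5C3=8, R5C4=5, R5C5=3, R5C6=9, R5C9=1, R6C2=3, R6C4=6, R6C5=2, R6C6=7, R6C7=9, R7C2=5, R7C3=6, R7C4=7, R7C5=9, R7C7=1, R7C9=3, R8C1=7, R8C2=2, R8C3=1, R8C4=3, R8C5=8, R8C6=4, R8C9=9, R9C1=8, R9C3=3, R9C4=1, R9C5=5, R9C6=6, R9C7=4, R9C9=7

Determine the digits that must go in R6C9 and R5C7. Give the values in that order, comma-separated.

8,7

For R6C9:
  Consider where 8 can go in column 9.
  R1C9 is out (row 1 already has a 8).
  R2C9 is out (row 2 already has a 8).
  So the only cell in column 9 that can hold 8 is R6C9.
  So R6C9 = 8.
For R5C7:
  Row 5 already contains {1, 2, 3, 5, 6, 8, 9}.
  Column 7 already contains {1, 2, 3, 4, 8, 9}.
  Its 3×3 block (box 6) already contains {1, 2, 6, 9}.
  The only value from 1–9 not eliminated is 7, so R5C7 = 7.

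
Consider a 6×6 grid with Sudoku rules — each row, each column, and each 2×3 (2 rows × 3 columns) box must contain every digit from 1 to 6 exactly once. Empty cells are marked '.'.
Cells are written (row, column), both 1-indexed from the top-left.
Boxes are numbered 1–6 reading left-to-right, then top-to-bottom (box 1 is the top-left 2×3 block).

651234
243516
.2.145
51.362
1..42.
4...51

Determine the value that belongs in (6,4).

6

Row 6 already contains {1, 4, 5}.
Column 4 already contains {1, 2, 3, 4, 5}.
Its 2×3 block (box 6) already contains {1, 2, 4, 5}.
The only value from 1–6 not eliminated is 6, so (6,4) = 6.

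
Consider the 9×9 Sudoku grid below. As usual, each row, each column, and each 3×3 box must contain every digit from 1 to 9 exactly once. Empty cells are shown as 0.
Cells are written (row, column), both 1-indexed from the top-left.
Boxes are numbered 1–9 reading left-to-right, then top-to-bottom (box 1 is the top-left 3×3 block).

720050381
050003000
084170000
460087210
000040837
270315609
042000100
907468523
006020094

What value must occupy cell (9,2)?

Cell (9,2) itself could take any of {1, 3} by direct elimination.
Consider where 3 can go in column 2.
(5,2) is out (row 5 already has a 3).
(8,2) is out (row 8 already has a 3).
So the only cell in column 2 that can hold 3 is (9,2).
Therefore (9,2) = 3.

3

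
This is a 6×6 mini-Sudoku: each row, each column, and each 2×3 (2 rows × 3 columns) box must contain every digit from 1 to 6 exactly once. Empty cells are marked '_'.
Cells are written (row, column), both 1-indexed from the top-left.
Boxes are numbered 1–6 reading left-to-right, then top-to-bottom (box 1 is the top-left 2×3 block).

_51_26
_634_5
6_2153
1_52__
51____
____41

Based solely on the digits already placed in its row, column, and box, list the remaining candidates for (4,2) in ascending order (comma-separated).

Row 4 already contains {1, 2, 5}.
Column 2 already contains {1, 5, 6}.
Its 2×3 block (box 3) already contains {1, 2, 5, 6}.
Removing those from 1–6 leaves {3, 4} as the candidates for (4,2).

3,4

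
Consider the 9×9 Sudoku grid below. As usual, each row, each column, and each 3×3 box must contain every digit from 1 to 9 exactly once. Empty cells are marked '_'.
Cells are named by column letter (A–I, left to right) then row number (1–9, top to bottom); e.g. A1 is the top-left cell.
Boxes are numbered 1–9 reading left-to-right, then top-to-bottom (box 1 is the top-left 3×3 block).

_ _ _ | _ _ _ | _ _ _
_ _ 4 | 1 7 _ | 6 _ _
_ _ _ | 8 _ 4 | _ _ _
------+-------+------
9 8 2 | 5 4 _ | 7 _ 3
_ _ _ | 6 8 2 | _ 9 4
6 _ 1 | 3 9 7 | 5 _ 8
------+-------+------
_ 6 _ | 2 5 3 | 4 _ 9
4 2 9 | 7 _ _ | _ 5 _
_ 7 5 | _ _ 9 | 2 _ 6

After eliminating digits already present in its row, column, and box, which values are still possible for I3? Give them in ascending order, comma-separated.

1,2,5,7

Row 3 already contains {4, 8}.
Column I already contains {3, 4, 6, 8, 9}.
Its 3×3 block (box 3) already contains {6}.
Removing those from 1–9 leaves {1, 2, 5, 7} as the candidates for I3.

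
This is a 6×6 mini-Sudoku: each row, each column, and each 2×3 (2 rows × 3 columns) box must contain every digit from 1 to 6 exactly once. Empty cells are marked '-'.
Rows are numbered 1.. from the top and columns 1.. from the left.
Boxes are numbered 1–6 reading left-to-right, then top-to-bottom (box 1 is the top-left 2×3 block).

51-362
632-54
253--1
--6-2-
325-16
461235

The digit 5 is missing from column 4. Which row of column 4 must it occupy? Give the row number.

Consider where 5 can go in column 4.
row 2, column 4 is out (row 2 already has a 5).
row 3, column 4 is out (row 3 already has a 5).
row 5, column 4 is out (row 5 already has a 5).
So the only cell in column 4 that can hold 5 is row 4, column 4.
That is row 4.

4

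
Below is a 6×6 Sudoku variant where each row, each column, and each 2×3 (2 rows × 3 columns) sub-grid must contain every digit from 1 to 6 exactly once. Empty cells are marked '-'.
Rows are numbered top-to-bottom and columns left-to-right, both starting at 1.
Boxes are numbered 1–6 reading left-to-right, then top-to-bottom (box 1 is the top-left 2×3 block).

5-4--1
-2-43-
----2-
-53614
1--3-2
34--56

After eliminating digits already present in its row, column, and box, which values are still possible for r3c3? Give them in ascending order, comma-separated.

1,6

Row 3 already contains {2}.
Column 3 already contains {3, 4}.
Its 2×3 block (box 3) already contains {3, 5}.
Removing those from 1–6 leaves {1, 6} as the candidates for r3c3.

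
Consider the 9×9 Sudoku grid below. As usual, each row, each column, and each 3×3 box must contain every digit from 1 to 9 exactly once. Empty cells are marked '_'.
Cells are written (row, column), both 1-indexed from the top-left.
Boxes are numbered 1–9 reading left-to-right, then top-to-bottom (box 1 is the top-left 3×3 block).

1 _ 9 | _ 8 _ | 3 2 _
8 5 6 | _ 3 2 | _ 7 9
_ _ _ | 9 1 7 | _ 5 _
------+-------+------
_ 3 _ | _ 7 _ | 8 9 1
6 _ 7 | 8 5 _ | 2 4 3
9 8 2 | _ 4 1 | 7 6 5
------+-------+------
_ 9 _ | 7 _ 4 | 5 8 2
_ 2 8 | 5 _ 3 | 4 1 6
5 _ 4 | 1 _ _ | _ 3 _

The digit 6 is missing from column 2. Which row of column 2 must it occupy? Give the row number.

Consider where 6 can go in column 2.
(1,2) is out (box 1 already has a 6).
(3,2) is out (box 1 already has a 6).
(5,2) is out (row 5 already has a 6).
So the only cell in column 2 that can hold 6 is (9,2).
That is row 9.

9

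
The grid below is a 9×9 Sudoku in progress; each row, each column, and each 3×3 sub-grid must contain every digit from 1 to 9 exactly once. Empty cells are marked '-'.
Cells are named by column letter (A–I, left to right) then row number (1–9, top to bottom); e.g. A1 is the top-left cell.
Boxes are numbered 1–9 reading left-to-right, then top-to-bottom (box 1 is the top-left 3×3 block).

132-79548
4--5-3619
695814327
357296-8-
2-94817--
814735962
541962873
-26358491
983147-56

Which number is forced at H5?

3

Row 5 already contains {1, 2, 4, 7, 8, 9}.
Column H already contains {1, 2, 4, 5, 6, 7, 8, 9}.
Its 3×3 block (box 6) already contains {2, 6, 7, 8, 9}.
The only value from 1–9 not eliminated is 3, so H5 = 3.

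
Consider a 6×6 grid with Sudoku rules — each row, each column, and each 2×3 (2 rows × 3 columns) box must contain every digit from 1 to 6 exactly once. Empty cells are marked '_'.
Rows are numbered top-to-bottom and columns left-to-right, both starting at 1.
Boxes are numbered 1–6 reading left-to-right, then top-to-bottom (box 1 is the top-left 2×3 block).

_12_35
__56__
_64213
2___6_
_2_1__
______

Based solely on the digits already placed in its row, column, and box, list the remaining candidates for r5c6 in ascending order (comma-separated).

4,6

Row 5 already contains {1, 2}.
Column 6 already contains {3, 5}.
Its 2×3 block (box 6) already contains {1}.
Removing those from 1–6 leaves {4, 6} as the candidates for r5c6.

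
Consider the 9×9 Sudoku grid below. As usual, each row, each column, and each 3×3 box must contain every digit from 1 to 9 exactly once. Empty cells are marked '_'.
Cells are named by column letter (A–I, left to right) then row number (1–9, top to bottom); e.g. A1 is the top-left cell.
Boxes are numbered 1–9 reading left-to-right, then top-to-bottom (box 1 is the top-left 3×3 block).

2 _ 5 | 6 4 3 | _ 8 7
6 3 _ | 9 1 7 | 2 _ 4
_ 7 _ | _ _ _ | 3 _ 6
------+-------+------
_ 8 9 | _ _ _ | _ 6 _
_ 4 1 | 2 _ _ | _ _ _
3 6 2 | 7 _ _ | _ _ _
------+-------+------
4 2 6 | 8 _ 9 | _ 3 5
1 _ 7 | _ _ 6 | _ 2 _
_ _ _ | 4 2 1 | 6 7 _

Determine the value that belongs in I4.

Cell I4 itself could take any of {1, 2, 3} by direct elimination.
Consider where 2 can go in column I.
I5 is out (row 5 already has a 2).
I6 is out (row 6 already has a 2).
I8 is out (row 8 already has a 2).
I9 is out (row 9 already has a 2).
So the only cell in column I that can hold 2 is I4.
Therefore I4 = 2.

2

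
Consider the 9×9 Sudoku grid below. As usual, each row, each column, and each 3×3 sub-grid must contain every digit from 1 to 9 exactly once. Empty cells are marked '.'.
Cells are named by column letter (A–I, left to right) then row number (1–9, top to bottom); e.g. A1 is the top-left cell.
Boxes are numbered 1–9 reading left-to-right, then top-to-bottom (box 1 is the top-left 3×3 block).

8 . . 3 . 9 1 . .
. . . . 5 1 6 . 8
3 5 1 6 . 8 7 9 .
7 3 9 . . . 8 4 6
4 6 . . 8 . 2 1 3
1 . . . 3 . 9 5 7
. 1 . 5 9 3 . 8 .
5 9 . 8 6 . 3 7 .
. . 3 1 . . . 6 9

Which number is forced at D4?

Row 4 already contains {3, 4, 6, 7, 8, 9}.
Column D already contains {1, 3, 5, 6, 8}.
Its 3×3 block (box 5) already contains {3, 8}.
The only value from 1–9 not eliminated is 2, so D4 = 2.

2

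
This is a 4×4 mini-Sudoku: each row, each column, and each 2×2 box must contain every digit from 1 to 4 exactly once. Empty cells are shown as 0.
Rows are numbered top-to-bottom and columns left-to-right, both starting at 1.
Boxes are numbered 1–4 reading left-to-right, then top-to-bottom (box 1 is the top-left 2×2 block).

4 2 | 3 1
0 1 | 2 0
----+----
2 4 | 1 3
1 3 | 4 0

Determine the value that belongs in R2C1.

Row 2 already contains {1, 2}.
Column 1 already contains {1, 2, 4}.
Its 2×2 block (box 1) already contains {1, 2, 4}.
The only value from 1–4 not eliminated is 3, so R2C1 = 3.

3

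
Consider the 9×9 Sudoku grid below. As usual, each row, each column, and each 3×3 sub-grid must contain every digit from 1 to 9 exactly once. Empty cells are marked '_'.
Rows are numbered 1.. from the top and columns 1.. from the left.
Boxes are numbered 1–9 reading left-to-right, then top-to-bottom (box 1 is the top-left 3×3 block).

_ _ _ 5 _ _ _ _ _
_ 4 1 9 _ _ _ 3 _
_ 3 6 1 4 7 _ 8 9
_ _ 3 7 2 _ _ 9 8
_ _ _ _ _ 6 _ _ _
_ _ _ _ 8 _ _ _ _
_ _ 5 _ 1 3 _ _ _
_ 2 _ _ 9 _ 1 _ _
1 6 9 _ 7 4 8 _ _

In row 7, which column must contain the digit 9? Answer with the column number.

Consider where 9 can go in row 7.
row 7, column 1 is out (box 7 already has a 9).
row 7, column 2 is out (box 7 already has a 9).
row 7, column 4 is out (column 4 already has a 9).
row 7, column 8 is out (column 8 already has a 9).
row 7, column 9 is out (column 9 already has a 9).
So the only cell in row 7 that can hold 9 is row 7, column 7.
That is column 7.

7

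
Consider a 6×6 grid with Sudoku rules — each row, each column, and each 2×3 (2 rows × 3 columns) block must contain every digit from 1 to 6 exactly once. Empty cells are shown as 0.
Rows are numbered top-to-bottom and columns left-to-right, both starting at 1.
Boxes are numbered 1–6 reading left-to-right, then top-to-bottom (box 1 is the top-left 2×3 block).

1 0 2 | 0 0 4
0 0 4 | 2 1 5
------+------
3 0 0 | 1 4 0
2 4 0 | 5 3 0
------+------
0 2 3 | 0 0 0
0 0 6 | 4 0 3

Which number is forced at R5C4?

Row 5 already contains {2, 3}.
Column 4 already contains {1, 2, 4, 5}.
Its 2×3 block (box 6) already contains {3, 4}.
The only value from 1–6 not eliminated is 6, so R5C4 = 6.

6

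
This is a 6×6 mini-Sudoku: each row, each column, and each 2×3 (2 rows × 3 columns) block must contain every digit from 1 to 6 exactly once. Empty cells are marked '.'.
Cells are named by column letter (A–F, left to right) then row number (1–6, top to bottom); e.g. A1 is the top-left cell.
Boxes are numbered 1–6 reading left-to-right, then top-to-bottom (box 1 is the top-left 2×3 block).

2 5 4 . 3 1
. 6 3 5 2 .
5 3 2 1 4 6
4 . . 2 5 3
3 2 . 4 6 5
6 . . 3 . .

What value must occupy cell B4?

1

Row 4 already contains {2, 3, 4, 5}.
Column B already contains {2, 3, 5, 6}.
Its 2×3 block (box 3) already contains {2, 3, 4, 5}.
The only value from 1–6 not eliminated is 1, so B4 = 1.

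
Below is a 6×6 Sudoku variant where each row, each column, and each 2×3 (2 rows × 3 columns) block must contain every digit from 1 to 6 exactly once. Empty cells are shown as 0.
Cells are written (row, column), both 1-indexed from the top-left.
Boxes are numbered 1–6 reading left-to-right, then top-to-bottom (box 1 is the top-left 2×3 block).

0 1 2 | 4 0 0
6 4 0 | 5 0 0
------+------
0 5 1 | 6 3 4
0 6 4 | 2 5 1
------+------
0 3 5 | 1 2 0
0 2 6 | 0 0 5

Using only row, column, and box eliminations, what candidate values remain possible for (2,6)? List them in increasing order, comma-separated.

2,3

Row 2 already contains {4, 5, 6}.
Column 6 already contains {1, 4, 5}.
Its 2×3 block (box 2) already contains {4, 5}.
Removing those from 1–6 leaves {2, 3} as the candidates for (2,6).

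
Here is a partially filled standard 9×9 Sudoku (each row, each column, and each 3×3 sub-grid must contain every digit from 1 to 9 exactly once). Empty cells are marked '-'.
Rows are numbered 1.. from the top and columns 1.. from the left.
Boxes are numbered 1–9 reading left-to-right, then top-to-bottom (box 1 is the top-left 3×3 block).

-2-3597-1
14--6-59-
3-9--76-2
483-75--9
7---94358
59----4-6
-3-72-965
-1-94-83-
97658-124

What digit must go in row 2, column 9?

Row 2 already contains {1, 4, 5, 6, 9}.
Column 9 already contains {1, 2, 4, 5, 6, 8, 9}.
Its 3×3 block (box 3) already contains {1, 2, 5, 6, 7, 9}.
The only value from 1–9 not eliminated is 3, so row 2, column 9 = 3.

3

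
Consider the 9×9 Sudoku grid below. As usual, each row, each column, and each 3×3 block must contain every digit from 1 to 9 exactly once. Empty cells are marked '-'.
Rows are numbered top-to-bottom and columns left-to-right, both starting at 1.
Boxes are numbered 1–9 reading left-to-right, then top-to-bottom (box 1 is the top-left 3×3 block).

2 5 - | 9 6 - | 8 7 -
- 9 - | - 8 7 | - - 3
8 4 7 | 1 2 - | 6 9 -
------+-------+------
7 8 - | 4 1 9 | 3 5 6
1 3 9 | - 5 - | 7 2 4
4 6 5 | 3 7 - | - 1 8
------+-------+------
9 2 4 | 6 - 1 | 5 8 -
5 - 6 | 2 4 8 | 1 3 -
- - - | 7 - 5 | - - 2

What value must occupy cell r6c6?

2

Row 6 already contains {1, 3, 4, 5, 6, 7, 8}.
Column 6 already contains {1, 5, 7, 8, 9}.
Its 3×3 block (box 5) already contains {1, 3, 4, 5, 7, 9}.
The only value from 1–9 not eliminated is 2, so r6c6 = 2.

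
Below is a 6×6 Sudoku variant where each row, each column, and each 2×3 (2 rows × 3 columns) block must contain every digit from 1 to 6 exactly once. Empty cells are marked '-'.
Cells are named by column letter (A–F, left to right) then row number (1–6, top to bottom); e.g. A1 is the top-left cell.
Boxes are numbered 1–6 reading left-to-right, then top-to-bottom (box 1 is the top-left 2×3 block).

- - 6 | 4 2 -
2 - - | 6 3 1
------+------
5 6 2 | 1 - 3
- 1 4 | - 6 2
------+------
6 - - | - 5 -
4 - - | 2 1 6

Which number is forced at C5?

Cell C5 itself could take any of {1, 3} by direct elimination.
Consider where 1 can go in column C.
C2 is out (row 2 already has a 1).
C6 is out (row 6 already has a 1).
So the only cell in column C that can hold 1 is C5.
Therefore C5 = 1.

1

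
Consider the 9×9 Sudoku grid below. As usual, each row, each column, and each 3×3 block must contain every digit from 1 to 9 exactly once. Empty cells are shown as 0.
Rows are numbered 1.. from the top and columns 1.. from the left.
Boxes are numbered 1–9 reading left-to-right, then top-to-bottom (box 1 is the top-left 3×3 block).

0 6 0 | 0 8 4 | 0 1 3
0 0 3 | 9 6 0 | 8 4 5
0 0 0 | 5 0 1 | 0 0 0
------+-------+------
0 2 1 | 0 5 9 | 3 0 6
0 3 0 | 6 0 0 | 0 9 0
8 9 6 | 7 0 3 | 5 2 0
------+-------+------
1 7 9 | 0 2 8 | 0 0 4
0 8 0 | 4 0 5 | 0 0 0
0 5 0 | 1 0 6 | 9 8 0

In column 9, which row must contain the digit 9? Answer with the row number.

Consider where 9 can go in column 9.
row 5, column 9 is out (row 5 already has a 9).
row 6, column 9 is out (row 6 already has a 9).
row 8, column 9 is out (box 9 already has a 9).
row 9, column 9 is out (row 9 already has a 9).
So the only cell in column 9 that can hold 9 is row 3, column 9.
That is row 3.

3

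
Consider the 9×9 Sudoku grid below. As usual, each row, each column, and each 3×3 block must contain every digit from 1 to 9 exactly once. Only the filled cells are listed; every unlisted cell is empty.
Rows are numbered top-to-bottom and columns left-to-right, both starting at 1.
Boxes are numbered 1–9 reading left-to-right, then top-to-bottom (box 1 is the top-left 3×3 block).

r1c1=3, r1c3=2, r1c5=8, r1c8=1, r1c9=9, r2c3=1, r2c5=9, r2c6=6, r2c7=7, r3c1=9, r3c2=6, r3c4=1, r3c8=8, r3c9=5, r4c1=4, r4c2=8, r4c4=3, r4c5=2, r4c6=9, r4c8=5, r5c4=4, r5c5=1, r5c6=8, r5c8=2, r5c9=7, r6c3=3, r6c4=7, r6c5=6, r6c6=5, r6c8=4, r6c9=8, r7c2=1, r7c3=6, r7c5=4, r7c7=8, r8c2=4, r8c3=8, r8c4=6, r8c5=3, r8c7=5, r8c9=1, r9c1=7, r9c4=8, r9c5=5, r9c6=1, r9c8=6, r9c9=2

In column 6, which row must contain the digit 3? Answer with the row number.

Consider where 3 can go in column 6.
r1c6 is out (row 1 already has a 3).
r7c6 is out (box 8 already has a 3).
r8c6 is out (row 8 already has a 3).
So the only cell in column 6 that can hold 3 is r3c6.
That is row 3.

3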